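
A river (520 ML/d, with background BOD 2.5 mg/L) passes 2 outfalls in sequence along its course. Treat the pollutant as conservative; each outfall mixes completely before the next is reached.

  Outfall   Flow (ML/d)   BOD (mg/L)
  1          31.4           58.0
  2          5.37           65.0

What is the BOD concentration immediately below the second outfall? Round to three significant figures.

6.23 mg/L

Outfall 1: combined Q = 551.4 ML/d; C = (520.0·2.500 + 31.40·58.00)/551.4 = 5.661 mg/L.
Outfall 2: combined Q = 556.8 ML/d; C = (551.4·5.661 + 5.370·65.00)/556.8 = 6.233 mg/L.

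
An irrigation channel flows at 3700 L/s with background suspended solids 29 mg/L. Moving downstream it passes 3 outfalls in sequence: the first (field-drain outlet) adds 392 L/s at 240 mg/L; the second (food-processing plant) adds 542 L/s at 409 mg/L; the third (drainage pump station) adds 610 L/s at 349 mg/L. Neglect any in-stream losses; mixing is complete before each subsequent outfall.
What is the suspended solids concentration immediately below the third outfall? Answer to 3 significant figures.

After outfall 1: Q = 3700 + 392.0 = 4092 L/s; C = (3700·29.00 + 392.0·240.0)/4092 = 49.21 mg/L.
After outfall 2: Q = 4092 + 542.0 = 4634 L/s; C = (4092·49.21 + 542.0·409.0)/4634 = 91.29 mg/L.
After outfall 3: Q = 4634 + 610.0 = 5244 L/s; C = (4634·91.29 + 610.0·349.0)/5244 = 121.3 mg/L.

121 mg/L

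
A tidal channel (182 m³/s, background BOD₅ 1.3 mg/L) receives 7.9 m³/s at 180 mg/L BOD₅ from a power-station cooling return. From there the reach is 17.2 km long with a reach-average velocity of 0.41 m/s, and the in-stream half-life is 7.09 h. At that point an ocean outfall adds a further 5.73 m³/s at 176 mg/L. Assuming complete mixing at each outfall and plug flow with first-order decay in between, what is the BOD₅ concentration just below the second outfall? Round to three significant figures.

Mass balance: C = (182.0·1.300 + 7.900·180.0) / 189.9 = 1659/189.9 = 8.734 mg/L; combined flow 189.9 m³/s.
Travel time t = 17.2·1000 / 0.41 = 41950 s = 11.65 h.
Half-life 7.09 h → k = ln 2 / 7.09 = 0.09776 h⁻¹ = 2.346 d⁻¹.
First-order decay: C = 8.734·exp(−k·t) = 8.734·0.3201 = 2.795 mg/L.
Second outfall: C = (189.9·2.795 + 5.730·176.0)/195.6 = 7.869 mg/L.

7.87 mg/L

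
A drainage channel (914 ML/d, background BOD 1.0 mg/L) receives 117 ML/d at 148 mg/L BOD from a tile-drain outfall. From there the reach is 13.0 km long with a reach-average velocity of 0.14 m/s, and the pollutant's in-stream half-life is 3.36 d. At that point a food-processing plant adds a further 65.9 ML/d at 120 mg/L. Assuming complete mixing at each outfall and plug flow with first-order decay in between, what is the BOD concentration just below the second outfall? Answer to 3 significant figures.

20.5 mg/L

Flow-weighted average: C = (914.0·1.000 + 117.0·148.0) / 1031 = 18230/1031 = 17.68 mg/L; combined flow 1031 ML/d.
Travel time t = 13.0·1000 / 0.14 = 92860 s = 25.79 h.
Half-life 3.36 d → k = ln 2 / 3.36 = 0.2063 d⁻¹.
First-order decay: C = 17.68·exp(−k·t) = 17.68·0.8011 = 14.17 mg/L.
Second outfall: C = (1031·14.17 + 65.90·120.0)/1097 = 20.52 mg/L.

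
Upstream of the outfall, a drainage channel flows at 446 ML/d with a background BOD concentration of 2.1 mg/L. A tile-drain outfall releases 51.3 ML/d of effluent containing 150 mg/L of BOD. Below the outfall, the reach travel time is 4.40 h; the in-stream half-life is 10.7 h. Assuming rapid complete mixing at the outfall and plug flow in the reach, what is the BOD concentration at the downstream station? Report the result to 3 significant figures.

13.1 mg/L

Mass balance: C = (446.0·2.100 + 51.30·150.0) / 497.3 = 8632/497.3 = 17.36 mg/L.
Half-life 10.7 h → k = ln 2 / 10.7 = 0.06478 h⁻¹ = 1.555 d⁻¹.
Applying C = C₀e^(−kt): 17.36 × 0.7520 = 13.05 mg/L.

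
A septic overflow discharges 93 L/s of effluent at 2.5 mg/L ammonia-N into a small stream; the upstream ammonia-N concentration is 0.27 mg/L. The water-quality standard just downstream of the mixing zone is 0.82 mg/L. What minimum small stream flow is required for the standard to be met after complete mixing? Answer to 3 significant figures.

Set C_mix = 0.82: (Q·0.2700 + 93.00·2.500) / (Q + 93.00) = 0.82
→ Q = 93.00·(2.500 − 0.82)/(0.82 − 0.2700) = 284.1 L/s.

284 L/s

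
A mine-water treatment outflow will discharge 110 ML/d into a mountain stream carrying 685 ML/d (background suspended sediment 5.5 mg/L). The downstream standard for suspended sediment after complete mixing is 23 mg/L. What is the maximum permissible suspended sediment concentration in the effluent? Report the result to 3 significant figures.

132 mg/L

At the limit, (Qr·Cr + Qe·Cₑ)/(Qr + Qe) = 23:
Cₑ = (795.0·23 − 685.0·5.500) / 110.0 = 132.0 mg/L.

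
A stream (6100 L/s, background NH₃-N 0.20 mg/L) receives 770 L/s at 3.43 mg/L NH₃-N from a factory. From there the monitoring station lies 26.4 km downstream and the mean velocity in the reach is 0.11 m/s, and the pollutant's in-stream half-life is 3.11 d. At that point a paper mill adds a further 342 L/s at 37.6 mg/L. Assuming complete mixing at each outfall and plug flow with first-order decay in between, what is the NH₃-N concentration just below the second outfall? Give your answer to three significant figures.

Mixed concentration C = ΣQC/ΣQ = (6100·0.2000 + 770.0·3.430) / 6870 = 3861/6870 = 0.5620 mg/L; combined flow 6870 L/s.
Travel time t = 26.4·1000 / 0.11 = 240000 s = 66.67 h.
Half-life 3.11 d → k = ln 2 / 3.11 = 0.2229 d⁻¹.
Decay over the reach: 0.5620·exp(−kt) = 0.5620·0.5384 = 0.3026 mg/L.
At the second outfall, C = (6870·0.3026 + 342.0·37.60) / (6870 + 342.0) = 2.071 mg/L.

2.07 mg/L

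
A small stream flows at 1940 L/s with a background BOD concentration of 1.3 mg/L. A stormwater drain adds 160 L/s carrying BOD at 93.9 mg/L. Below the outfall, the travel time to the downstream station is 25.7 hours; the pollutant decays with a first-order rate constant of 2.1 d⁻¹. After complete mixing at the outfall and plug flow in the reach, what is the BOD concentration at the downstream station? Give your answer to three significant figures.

Mixed concentration C = ΣQC/ΣQ = (1940·1.300 + 160.0·93.90) / 2100 = 17550/2100 = 8.355 mg/L.
After decay, C = 8.355 × e^(−kt) = 8.355 × 0.1055 = 0.8817 mg/L.

0.882 mg/L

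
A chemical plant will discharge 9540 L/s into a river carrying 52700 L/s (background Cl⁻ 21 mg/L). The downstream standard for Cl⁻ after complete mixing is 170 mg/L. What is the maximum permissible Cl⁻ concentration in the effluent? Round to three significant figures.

993 mg/L

At the limit, (Qr·Cr + Qe·Cₑ)/(Qr + Qe) = 170:
Cₑ = (62240·170 − 52700·21.00) / 9540 = 993.1 mg/L.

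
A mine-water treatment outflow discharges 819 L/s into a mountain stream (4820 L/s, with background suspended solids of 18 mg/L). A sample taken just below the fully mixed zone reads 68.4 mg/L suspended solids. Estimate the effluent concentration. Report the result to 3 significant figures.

365 mg/L

Mass balance: 4820·18.00 + 819.0·Cₑ = 5639·68.40
→ Cₑ = (5639·68.40 − 4820·18.00) / 819.0 = 365.0 mg/L.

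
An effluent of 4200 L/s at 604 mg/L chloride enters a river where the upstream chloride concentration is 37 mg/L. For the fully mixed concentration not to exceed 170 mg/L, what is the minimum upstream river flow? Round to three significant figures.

Set C_mix = 170: (Q·37.00 + 4200·604.0) / (Q + 4200) = 170
→ Q = 4200·(604.0 − 170)/(170 − 37.00) = 13710 L/s.

13700 L/s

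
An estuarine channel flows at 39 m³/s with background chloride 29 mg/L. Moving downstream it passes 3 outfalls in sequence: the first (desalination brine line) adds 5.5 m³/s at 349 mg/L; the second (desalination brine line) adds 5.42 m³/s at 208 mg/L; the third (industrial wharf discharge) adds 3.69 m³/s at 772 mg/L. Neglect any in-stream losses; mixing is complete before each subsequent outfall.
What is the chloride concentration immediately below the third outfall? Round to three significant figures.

131 mg/L

Below outfall 1: Q → 44.50 m³/s, C = (39.00·29.00 + 5.500·349.0)/44.50 = 68.55 mg/L.
Below outfall 2: Q → 49.92 m³/s, C = (44.50·68.55 + 5.420·208.0)/49.92 = 83.69 mg/L.
Below outfall 3: Q → 53.61 m³/s, C = (49.92·83.69 + 3.690·772.0)/53.61 = 131.1 mg/L.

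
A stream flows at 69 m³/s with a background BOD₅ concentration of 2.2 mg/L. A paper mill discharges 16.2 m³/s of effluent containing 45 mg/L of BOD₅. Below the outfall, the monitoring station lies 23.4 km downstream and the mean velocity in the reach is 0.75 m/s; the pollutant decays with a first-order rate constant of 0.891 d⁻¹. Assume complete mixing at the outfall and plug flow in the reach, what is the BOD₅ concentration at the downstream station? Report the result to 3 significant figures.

After mixing, C = (69.00·2.200 + 16.20·45.00) / 85.20 = 880.8/85.20 = 10.34 mg/L.
Travel time t = 23.4·1000 / 0.75 = 31200 s = 8.667 h.
First-order decay: C = 10.34·exp(−k·t) = 10.34·0.7249 = 7.494 mg/L.

7.49 mg/L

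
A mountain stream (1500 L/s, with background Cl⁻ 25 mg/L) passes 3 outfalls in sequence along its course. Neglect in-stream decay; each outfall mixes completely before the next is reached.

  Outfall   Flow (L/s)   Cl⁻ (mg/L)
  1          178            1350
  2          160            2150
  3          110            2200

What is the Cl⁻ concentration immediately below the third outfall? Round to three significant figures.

Outfall 1: combined Q = 1678 L/s; C = (1500·25.00 + 178.0·1350)/1678 = 165.6 mg/L.
Outfall 2: combined Q = 1838 L/s; C = (1678·165.6 + 160.0·2150)/1838 = 338.3 mg/L.
Outfall 3: combined Q = 1948 L/s; C = (1838·338.3 + 110.0·2200)/1948 = 443.4 mg/L.

443 mg/L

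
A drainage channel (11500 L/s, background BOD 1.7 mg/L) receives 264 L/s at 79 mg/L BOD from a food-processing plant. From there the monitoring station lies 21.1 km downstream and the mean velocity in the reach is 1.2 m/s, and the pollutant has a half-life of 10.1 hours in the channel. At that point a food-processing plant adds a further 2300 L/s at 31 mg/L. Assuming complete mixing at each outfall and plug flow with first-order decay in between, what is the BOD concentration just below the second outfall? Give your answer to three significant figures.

Flow-weighted average: C = (11500·1.700 + 264.0·79.00) / 11760 = 40410/11760 = 3.435 mg/L; combined flow 11760 L/s.
Travel time t = 21.1·1000 / 1.2 = 17580 s = 4.884 h.
Half-life 10.1 h → k = ln 2 / 10.1 = 0.06863 h⁻¹ = 1.647 d⁻¹.
Decay over the reach: 3.435·exp(−kt) = 3.435·0.7152 = 2.456 mg/L.
At the second outfall, C = (11760·2.456 + 2300·31.00) / (11760 + 2300) = 7.124 mg/L.

7.12 mg/L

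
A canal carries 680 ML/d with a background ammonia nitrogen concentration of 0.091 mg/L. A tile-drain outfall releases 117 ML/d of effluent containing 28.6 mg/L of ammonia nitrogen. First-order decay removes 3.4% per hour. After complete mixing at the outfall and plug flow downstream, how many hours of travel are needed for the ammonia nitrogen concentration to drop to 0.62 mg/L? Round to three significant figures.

55.8 h

Mass balance: C = (680.0·0.09100 + 117.0·28.60) / 797.0 = 3408/797.0 = 4.276 mg/L.
3.4%/h lost → k = −ln(1 − 0.034) = 0.03459 h⁻¹.
4.276·exp(−k·t) = 0.62 → t = ln(4.276/0.62)/k = 201000 s = 55.83 h.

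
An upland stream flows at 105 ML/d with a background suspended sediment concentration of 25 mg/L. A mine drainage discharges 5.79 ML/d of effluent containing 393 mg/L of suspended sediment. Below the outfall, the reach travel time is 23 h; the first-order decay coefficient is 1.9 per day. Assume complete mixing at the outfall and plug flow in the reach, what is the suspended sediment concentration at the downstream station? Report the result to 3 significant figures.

7.16 mg/L

Mass balance: C = (105.0·25.00 + 5.790·393.0) / 110.8 = 4900/110.8 = 44.23 mg/L.
After decay, C = 44.23 × e^(−kt) = 44.23 × 0.1619 = 7.161 mg/L.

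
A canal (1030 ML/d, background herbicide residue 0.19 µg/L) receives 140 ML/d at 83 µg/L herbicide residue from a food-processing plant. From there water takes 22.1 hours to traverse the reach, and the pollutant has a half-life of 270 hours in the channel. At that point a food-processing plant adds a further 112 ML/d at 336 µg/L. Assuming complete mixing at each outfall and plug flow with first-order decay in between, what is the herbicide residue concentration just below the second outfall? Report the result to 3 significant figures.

38.1 µg/L

Flow-weighted average: C = (1030·0.1900 + 140.0·83.00) / 1170 = 11820/1170 = 10.10 µg/L; combined flow 1170 ML/d.
Half-life 270 h → k = ln 2 / 270 = 0.002567 h⁻¹ = 0.06161 d⁻¹.
Applying C = C₀e^(−kt): 10.10 × 0.9448 = 9.542 µg/L.
At the second outfall, C = (1170·9.542 + 112.0·336.0) / (1170 + 112.0) = 38.06 µg/L.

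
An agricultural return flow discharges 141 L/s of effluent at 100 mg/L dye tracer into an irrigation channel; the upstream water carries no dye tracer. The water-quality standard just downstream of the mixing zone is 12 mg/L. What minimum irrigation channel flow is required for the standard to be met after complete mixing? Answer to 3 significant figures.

Set C_mix = 12: (Q·0 + 141.0·100.0) / (Q + 141.0) = 12
→ Q = 141.0·(100.0 − 12)/(12 − 0) = 1034 L/s.

1030 L/s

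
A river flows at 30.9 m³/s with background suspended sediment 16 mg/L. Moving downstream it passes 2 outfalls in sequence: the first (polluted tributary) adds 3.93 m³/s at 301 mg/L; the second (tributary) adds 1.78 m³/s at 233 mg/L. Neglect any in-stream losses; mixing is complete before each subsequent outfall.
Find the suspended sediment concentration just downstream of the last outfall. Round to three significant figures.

57.1 mg/L

Outfall 1: combined Q = 34.83 m³/s; C = (30.90·16.00 + 3.930·301.0)/34.83 = 48.16 mg/L.
Outfall 2: combined Q = 36.61 m³/s; C = (34.83·48.16 + 1.780·233.0)/36.61 = 57.14 mg/L.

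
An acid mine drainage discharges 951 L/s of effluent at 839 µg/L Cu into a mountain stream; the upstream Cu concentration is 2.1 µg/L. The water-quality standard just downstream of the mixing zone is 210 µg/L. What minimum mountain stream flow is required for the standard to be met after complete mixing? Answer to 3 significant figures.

Set C_mix = 210: (Q·2.100 + 951.0·839.0) / (Q + 951.0) = 210
→ Q = 951.0·(839.0 − 210)/(210 − 2.100) = 2877 L/s.

2880 L/s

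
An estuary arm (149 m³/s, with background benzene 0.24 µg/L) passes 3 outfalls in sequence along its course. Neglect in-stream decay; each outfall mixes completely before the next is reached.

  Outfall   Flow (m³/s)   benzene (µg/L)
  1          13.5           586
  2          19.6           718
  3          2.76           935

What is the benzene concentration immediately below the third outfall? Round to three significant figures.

After outfall 1: Q = 149.0 + 13.50 = 162.5 m³/s; C = (149.0·0.2400 + 13.50·586.0)/162.5 = 48.90 µg/L.
After outfall 2: Q = 162.5 + 19.60 = 182.1 m³/s; C = (162.5·48.90 + 19.60·718.0)/182.1 = 120.9 µg/L.
After outfall 3: Q = 182.1 + 2.760 = 184.9 m³/s; C = (182.1·120.9 + 2.760·935.0)/184.9 = 133.1 µg/L.

133 µg/L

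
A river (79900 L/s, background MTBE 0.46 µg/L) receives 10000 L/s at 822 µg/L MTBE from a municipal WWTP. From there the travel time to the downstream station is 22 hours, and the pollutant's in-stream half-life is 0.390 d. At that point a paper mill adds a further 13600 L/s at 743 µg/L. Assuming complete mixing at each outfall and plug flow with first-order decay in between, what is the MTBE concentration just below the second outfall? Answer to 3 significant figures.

After mixing, C = (79900·0.4600 + 10000·822.0) / 89900 = 8257000/89900 = 91.84 µg/L; combined flow 89900 L/s.
Half-life 0.390 d → k = ln 2 / 0.390 = 1.777 d⁻¹.
Applying C = C₀e^(−kt): 91.84 × 0.1961 = 18.01 µg/L.
At the second outfall, C = (89900·18.01 + 13600·743.0) / (89900 + 13600) = 113.3 µg/L.

113 µg/L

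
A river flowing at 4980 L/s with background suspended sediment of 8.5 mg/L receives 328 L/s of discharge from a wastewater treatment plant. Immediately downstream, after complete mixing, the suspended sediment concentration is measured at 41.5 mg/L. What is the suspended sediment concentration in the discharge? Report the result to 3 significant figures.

543 mg/L

Mass balance: 4980·8.500 + 328.0·Cₑ = 5308·41.50
→ Cₑ = (5308·41.50 − 4980·8.500) / 328.0 = 542.5 mg/L.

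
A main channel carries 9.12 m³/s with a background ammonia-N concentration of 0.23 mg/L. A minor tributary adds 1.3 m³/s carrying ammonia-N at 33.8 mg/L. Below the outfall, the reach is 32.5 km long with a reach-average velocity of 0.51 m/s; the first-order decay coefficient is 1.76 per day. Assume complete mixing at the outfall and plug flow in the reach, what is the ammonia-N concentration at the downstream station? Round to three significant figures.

After mixing, C = (9.120·0.2300 + 1.300·33.80) / 10.42 = 46.04/10.42 = 4.418 mg/L.
Travel time t = 32.5·1000 / 0.51 = 63730 s = 17.70 h.
After decay, C = 4.418 × e^(−kt) = 4.418 × 0.2730 = 1.206 mg/L.

1.21 mg/L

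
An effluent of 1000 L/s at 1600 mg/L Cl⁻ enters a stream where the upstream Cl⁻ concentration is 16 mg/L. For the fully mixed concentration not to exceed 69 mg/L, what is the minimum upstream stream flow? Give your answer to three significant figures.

Set C_mix = 69: (Q·16.00 + 1000·1600) / (Q + 1000) = 69
→ Q = 1000·(1600 − 69)/(69 − 16.00) = 28890 L/s.

28900 L/s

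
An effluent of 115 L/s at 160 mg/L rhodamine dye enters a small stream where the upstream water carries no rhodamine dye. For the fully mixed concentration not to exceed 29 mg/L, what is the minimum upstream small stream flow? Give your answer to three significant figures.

519 L/s

Set C_mix = 29: (Q·0 + 115.0·160.0) / (Q + 115.0) = 29
→ Q = 115.0·(160.0 − 29)/(29 − 0) = 519.5 L/s.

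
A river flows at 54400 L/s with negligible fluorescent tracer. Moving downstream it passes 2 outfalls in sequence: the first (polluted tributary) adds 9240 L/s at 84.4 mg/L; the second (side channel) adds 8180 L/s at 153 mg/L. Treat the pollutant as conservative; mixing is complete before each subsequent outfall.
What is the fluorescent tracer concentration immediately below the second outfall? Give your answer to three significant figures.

Outfall 1: combined Q = 63640 L/s; C = (54400·0 + 9240·84.40)/63640 = 12.25 mg/L.
Outfall 2: combined Q = 71820 L/s; C = (63640·12.25 + 8180·153.0)/71820 = 28.28 mg/L.

28.3 mg/L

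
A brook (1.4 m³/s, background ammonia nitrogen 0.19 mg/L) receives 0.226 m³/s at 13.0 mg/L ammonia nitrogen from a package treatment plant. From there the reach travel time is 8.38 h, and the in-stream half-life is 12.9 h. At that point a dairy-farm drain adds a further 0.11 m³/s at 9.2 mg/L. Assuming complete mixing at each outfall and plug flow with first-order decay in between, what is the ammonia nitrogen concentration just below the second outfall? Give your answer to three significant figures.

Flow-weighted average: C = (1.400·0.1900 + 0.2260·13.00) / 1.626 = 3.204/1.626 = 1.970 mg/L; combined flow 1.626 m³/s.
Half-life 12.9 h → k = ln 2 / 12.9 = 0.05373 h⁻¹ = 1.290 d⁻¹.
After decay, C = 1.970 × e^(−kt) = 1.970 × 0.6375 = 1.256 mg/L.
At the second outfall, C = (1.626·1.256 + 0.1100·9.200) / (1.626 + 0.1100) = 1.759 mg/L.

1.76 mg/L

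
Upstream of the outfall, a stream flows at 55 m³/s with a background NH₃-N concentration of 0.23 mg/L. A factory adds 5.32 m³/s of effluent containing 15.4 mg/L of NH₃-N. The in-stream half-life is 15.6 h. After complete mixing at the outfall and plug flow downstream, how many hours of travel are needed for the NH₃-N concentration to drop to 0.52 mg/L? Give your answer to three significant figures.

Mass balance: C = (55.00·0.2300 + 5.320·15.40) / 60.32 = 94.58/60.32 = 1.568 mg/L.
Half-life 15.6 h → k = ln 2 / 15.6 = 0.04443 h⁻¹ = 1.066 d⁻¹.
1.568·exp(−k·t) = 0.52 → t = ln(1.568/0.52)/k = 89420 s = 24.84 h.

24.8 h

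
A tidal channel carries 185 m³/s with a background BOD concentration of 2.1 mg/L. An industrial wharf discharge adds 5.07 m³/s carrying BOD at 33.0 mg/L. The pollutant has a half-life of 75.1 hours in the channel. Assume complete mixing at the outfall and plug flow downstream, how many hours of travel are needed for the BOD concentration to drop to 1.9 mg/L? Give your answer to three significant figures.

46.7 h

After mixing, C = (185.0·2.100 + 5.070·33.00) / 190.1 = 555.8/190.1 = 2.924 mg/L.
Half-life 75.1 h → k = ln 2 / 75.1 = 0.009230 h⁻¹ = 0.2215 d⁻¹.
2.924·exp(−k·t) = 1.9 → t = ln(2.924/1.9)/k = 168200 s = 46.72 h.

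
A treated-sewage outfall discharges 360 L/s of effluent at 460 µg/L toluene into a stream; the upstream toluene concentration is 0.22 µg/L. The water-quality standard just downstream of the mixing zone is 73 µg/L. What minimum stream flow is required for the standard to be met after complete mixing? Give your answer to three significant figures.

Set C_mix = 73: (Q·0.2200 + 360.0·460.0) / (Q + 360.0) = 73
→ Q = 360.0·(460.0 − 73)/(73 − 0.2200) = 1914 L/s.

1910 L/s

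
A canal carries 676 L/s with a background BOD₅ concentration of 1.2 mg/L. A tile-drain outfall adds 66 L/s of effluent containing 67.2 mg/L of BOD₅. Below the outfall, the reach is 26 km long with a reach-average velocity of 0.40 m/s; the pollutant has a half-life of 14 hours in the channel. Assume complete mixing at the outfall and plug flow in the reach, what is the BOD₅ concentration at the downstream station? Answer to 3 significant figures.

Mixed concentration C = ΣQC/ΣQ = (676.0·1.200 + 66.00·67.20) / 742.0 = 5246/742.0 = 7.071 mg/L.
Travel time t = 26·1000 / 0.40 = 65000 s = 18.06 h.
Half-life 14 h → k = ln 2 / 14 = 0.04951 h⁻¹ = 1.188 d⁻¹.
First-order decay: C = 7.071·exp(−k·t) = 7.071·0.4090 = 2.892 mg/L.

2.89 mg/L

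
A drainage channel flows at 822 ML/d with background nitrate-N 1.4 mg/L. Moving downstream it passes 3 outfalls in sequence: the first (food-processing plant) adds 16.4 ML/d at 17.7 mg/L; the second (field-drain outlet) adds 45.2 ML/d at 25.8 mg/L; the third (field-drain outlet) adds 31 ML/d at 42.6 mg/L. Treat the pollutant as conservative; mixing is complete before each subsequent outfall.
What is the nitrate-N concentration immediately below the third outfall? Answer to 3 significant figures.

4.29 mg/L

Below outfall 1: Q → 838.4 ML/d, C = (822.0·1.400 + 16.40·17.70)/838.4 = 1.719 mg/L.
Below outfall 2: Q → 883.6 ML/d, C = (838.4·1.719 + 45.20·25.80)/883.6 = 2.951 mg/L.
Below outfall 3: Q → 914.6 ML/d, C = (883.6·2.951 + 31.00·42.60)/914.6 = 4.295 mg/L.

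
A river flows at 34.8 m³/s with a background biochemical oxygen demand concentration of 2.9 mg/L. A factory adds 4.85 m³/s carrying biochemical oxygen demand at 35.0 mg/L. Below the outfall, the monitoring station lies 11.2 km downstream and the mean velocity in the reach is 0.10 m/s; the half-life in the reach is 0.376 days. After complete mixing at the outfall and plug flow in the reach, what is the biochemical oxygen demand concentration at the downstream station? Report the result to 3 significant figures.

Conservation of mass: C = (34.80·2.900 + 4.850·35.00) / 39.65 = 270.7/39.65 = 6.826 mg/L.
Travel time t = 11.2·1000 / 0.10 = 112000 s = 31.11 h.
Half-life 0.376 d → k = ln 2 / 0.376 = 1.843 d⁻¹.
First-order decay: C = 6.826·exp(−k·t) = 6.826·0.09166 = 0.6257 mg/L.

0.626 mg/L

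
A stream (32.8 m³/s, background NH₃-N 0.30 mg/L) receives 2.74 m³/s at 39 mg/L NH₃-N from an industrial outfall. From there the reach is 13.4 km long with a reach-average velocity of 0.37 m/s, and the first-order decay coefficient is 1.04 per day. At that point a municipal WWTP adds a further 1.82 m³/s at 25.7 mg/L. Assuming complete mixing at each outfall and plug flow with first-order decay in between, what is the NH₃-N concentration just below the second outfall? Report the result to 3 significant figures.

3.27 mg/L

Mass balance: C = (32.80·0.3000 + 2.740·39.00) / 35.54 = 116.7/35.54 = 3.284 mg/L; combined flow 35.54 m³/s.
Travel time t = 13.4·1000 / 0.37 = 36220 s = 10.06 h.
First-order decay: C = 3.284·exp(−k·t) = 3.284·0.6467 = 2.123 mg/L.
At the second outfall, C = (35.54·2.123 + 1.820·25.70) / (35.54 + 1.820) = 3.272 mg/L.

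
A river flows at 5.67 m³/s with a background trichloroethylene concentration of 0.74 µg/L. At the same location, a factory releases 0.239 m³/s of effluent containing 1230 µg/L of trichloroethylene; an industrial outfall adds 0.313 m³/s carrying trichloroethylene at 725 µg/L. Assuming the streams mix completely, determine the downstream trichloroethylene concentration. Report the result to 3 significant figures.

84.4 µg/L

Flow-weighted average: C = (5.670·0.7400 + 0.2390·1230 + 0.3130·725.0) / 6.222 = 525.1/6.222 = 84.39 µg/L.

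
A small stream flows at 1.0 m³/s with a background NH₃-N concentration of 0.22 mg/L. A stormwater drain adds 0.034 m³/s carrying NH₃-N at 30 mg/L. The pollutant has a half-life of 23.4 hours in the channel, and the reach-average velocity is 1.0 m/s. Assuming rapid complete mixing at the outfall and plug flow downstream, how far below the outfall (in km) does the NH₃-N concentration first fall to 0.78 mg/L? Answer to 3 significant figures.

After mixing, C = (1.000·0.2200 + 0.03400·30.00) / 1.034 = 1.240/1.034 = 1.199 mg/L.
Half-life 23.4 h → k = ln 2 / 23.4 = 0.02962 h⁻¹ = 0.7109 d⁻¹.
Set 1.199·exp(−k·t) = 0.78 → t = ln(1.199/0.78)/k = 52280 s = 14.52 h.
Distance = v·t = 1.0·52280 = 52280 m = 52.28 km.

52.3 km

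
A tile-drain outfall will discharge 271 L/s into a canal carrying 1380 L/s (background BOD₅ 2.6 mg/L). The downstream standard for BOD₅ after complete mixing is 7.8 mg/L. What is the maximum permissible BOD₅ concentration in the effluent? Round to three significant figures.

At the limit, (Qr·Cr + Qe·Cₑ)/(Qr + Qe) = 7.8:
Cₑ = (1651·7.8 − 1380·2.600) / 271.0 = 34.28 mg/L.

34.3 mg/L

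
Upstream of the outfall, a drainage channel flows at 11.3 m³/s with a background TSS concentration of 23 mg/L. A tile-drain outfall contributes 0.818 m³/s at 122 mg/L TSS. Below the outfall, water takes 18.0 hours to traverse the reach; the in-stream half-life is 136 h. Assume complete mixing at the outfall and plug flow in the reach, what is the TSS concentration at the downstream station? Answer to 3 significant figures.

Mass balance: C = (11.30·23.00 + 0.8180·122.0) / 12.12 = 359.7/12.12 = 29.68 mg/L.
Half-life 136 h → k = ln 2 / 136 = 0.005097 h⁻¹ = 0.1223 d⁻¹.
Applying C = C₀e^(−kt): 29.68 × 0.9123 = 27.08 mg/L.

27.1 mg/L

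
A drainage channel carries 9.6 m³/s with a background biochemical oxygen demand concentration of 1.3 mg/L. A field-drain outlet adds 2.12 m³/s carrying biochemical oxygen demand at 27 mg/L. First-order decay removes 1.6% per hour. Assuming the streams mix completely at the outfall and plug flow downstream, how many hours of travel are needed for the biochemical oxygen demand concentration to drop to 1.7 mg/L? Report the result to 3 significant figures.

Mixed concentration C = ΣQC/ΣQ = (9.600·1.300 + 2.120·27.00) / 11.72 = 69.72/11.72 = 5.949 mg/L.
1.6%/h lost → k = −ln(1 − 0.016) = 0.01613 h⁻¹.
5.949·exp(−k·t) = 1.7 → t = ln(5.949/1.7)/k = 279600 s = 77.66 h.

77.7 h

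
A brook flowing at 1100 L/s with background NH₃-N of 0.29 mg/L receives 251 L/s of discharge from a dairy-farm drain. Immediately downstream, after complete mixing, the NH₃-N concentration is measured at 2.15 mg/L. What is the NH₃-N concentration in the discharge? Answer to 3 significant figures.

10.3 mg/L

Mass balance: 1100·0.2900 + 251.0·Cₑ = 1351·2.150
→ Cₑ = (1351·2.150 − 1100·0.2900) / 251.0 = 10.30 mg/L.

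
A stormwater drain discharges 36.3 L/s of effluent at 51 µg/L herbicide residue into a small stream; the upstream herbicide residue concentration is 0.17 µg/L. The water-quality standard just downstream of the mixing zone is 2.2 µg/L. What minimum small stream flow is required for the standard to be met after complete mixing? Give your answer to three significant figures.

873 L/s

Set C_mix = 2.2: (Q·0.1700 + 36.30·51.00) / (Q + 36.30) = 2.2
→ Q = 36.30·(51.00 − 2.2)/(2.2 − 0.1700) = 872.6 L/s.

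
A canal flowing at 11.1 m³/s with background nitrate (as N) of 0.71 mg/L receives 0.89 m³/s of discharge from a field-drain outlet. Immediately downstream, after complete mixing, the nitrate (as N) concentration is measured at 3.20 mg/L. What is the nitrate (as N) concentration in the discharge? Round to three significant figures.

34.3 mg/L

Mass balance: 11.10·0.7100 + 0.8900·Cₑ = 11.99·3.200
→ Cₑ = (11.99·3.200 − 11.10·0.7100) / 0.8900 = 34.26 mg/L.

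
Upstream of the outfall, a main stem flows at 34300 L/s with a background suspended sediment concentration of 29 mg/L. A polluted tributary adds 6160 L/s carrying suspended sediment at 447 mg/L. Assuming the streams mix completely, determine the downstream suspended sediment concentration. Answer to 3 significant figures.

Conservation of mass: C = (34300·29.00 + 6160·447.0) / 40460 = 3748000/40460 = 92.64 mg/L.

92.6 mg/L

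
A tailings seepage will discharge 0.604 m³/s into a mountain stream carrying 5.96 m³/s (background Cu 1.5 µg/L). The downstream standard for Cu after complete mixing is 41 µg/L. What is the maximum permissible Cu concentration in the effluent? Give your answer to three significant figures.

431 µg/L

At the limit, (Qr·Cr + Qe·Cₑ)/(Qr + Qe) = 41:
Cₑ = (6.564·41 − 5.960·1.500) / 0.6040 = 430.8 µg/L.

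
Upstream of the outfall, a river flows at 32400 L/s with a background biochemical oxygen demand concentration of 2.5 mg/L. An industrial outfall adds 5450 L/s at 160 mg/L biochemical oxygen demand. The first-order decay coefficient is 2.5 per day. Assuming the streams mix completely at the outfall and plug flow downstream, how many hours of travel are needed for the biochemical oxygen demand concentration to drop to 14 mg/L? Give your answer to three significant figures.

Conservation of mass: C = (32400·2.500 + 5450·160.0) / 37850 = 953000/37850 = 25.18 mg/L.
25.18·exp(−k·t) = 14 → t = ln(25.18/14)/k = 20280 s = 5.634 h.

5.63 h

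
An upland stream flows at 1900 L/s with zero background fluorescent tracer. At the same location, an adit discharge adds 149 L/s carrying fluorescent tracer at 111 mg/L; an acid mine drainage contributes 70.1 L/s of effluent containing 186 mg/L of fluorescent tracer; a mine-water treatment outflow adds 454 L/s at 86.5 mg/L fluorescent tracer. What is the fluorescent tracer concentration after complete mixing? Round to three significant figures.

Mixed concentration C = ΣQC/ΣQ = (1900·0 + 149.0·111.0 + 70.10·186.0 + 454.0·86.50) / 2573 = 68850/2573 = 26.76 mg/L.

26.8 mg/L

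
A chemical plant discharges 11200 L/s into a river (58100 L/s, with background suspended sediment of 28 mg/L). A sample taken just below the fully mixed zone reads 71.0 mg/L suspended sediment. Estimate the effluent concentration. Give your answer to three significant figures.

294 mg/L

Mass balance: 58100·28.00 + 11200·Cₑ = 69300·71.00
→ Cₑ = (69300·71.00 − 58100·28.00) / 11200 = 294.1 mg/L.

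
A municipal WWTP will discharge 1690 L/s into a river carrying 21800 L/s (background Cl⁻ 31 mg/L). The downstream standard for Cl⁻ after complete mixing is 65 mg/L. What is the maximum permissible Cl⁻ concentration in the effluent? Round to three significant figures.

At the limit, (Qr·Cr + Qe·Cₑ)/(Qr + Qe) = 65:
Cₑ = (23490·65 − 21800·31.00) / 1690 = 503.6 mg/L.

504 mg/L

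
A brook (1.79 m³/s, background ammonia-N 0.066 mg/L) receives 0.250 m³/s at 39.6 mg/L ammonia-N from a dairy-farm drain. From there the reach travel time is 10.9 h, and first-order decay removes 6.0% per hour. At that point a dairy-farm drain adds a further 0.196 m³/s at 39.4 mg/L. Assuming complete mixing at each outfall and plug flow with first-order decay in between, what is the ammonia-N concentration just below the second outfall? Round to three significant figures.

Mass balance: C = (1.790·0.06600 + 0.2500·39.60) / 2.040 = 10.02/2.040 = 4.911 mg/L; combined flow 2.040 m³/s.
6.0%/h lost → k = −ln(1 − 0.06) = 0.06188 h⁻¹.
First-order decay: C = 4.911·exp(−k·t) = 4.911·0.5094 = 2.502 mg/L.
Second outfall: C = (2.040·2.502 + 0.1960·39.40)/2.236 = 5.736 mg/L.

5.74 mg/L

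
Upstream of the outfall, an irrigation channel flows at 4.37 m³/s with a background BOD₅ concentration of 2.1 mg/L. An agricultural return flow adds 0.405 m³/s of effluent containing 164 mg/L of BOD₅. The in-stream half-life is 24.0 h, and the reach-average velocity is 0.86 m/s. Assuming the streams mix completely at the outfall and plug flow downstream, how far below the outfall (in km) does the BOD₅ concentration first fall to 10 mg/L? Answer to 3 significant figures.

Flow-weighted average: C = (4.370·2.100 + 0.4050·164.0) / 4.775 = 75.60/4.775 = 15.83 mg/L.
Half-life 24.0 h → k = ln 2 / 24.0 = 0.02888 h⁻¹ = 0.6931 d⁻¹.
Set 15.83·exp(−k·t) = 10 → t = ln(15.83/10)/k = 57270 s = 15.91 h.
Distance = v·t = 0.86·57270 = 49250 m = 49.25 km.

49.3 km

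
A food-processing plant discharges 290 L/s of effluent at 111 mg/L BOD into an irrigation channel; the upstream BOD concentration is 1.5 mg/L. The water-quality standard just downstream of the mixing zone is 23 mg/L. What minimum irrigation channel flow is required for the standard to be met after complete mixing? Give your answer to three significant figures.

1190 L/s

Set C_mix = 23: (Q·1.500 + 290.0·111.0) / (Q + 290.0) = 23
→ Q = 290.0·(111.0 − 23)/(23 − 1.500) = 1187 L/s.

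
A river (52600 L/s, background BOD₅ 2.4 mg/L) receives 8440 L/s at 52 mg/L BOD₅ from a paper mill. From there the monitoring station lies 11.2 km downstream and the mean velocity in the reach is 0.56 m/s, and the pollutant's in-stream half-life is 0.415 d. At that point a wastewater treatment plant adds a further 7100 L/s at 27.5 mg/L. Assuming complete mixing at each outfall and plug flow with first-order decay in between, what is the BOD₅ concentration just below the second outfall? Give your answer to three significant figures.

Mass balance: C = (52600·2.400 + 8440·52.00) / 61040 = 565100/61040 = 9.258 mg/L; combined flow 61040 L/s.
Travel time t = 11.2·1000 / 0.56 = 20000 s = 5.556 h.
Half-life 0.415 d → k = ln 2 / 0.415 = 1.670 d⁻¹.
First-order decay: C = 9.258·exp(−k·t) = 9.258·0.6793 = 6.289 mg/L.
At the second outfall, C = (61040·6.289 + 7100·27.50) / (61040 + 7100) = 8.500 mg/L.

8.50 mg/L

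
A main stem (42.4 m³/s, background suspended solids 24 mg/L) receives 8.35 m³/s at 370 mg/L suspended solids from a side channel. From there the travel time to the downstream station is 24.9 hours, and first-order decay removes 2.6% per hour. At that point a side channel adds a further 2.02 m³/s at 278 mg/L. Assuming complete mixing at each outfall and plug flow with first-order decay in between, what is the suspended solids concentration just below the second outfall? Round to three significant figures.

Flow-weighted average: C = (42.40·24.00 + 8.350·370.0) / 50.75 = 4107/50.75 = 80.93 mg/L; combined flow 50.75 m³/s.
2.6%/h lost → k = −ln(1 − 0.026) = 0.02634 h⁻¹.
Applying C = C₀e^(−kt): 80.93 × 0.5189 = 42.00 mg/L.
At the second outfall, C = (50.75·42.00 + 2.020·278.0) / (50.75 + 2.020) = 51.03 mg/L.

51.0 mg/L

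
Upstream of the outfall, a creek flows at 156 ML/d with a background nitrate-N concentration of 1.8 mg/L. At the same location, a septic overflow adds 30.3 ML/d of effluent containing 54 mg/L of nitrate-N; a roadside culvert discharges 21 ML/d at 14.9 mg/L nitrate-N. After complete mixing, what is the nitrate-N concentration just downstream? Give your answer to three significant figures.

10.8 mg/L

Mass balance: C = (156.0·1.800 + 30.30·54.00 + 21.00·14.90) / 207.3 = 2230/207.3 = 10.76 mg/L.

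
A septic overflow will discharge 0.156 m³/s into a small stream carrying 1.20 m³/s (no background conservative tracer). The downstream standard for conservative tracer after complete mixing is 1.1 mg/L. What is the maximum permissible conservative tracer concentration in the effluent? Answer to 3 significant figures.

9.56 mg/L

At the limit, (Qr·Cr + Qe·Cₑ)/(Qr + Qe) = 1.1:
Cₑ = (1.356·1.1 − 1.200·0) / 0.1560 = 9.562 mg/L.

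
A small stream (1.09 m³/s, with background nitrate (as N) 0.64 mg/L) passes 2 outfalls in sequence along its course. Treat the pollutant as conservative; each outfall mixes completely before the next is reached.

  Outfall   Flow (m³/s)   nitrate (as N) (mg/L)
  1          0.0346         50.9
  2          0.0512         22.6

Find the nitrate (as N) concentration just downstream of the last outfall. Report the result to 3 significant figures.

After outfall 1: Q = 1.090 + 0.03460 = 1.125 m³/s; C = (1.090·0.6400 + 0.03460·50.90)/1.125 = 2.186 mg/L.
After outfall 2: Q = 1.125 + 0.05120 = 1.176 m³/s; C = (1.125·2.186 + 0.05120·22.60)/1.176 = 3.075 mg/L.

3.08 mg/L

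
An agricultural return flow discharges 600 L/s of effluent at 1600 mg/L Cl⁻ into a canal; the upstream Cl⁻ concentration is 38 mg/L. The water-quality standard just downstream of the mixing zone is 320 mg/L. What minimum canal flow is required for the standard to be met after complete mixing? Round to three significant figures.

Set C_mix = 320: (Q·38.00 + 600.0·1600) / (Q + 600.0) = 320
→ Q = 600.0·(1600 − 320)/(320 − 38.00) = 2723 L/s.

2720 L/s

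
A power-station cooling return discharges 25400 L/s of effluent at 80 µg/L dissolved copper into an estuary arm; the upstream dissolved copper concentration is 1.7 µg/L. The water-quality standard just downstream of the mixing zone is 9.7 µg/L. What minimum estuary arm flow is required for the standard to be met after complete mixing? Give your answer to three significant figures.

Set C_mix = 9.7: (Q·1.700 + 25400·80.00) / (Q + 25400) = 9.7
→ Q = 25400·(80.00 − 9.7)/(9.7 − 1.700) = 223200 L/s.

223000 L/s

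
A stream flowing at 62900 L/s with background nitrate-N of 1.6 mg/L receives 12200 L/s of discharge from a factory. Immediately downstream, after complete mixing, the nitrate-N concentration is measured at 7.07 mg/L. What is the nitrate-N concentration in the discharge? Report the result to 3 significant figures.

Mass balance: 62900·1.600 + 12200·Cₑ = 75100·7.070
→ Cₑ = (75100·7.070 − 62900·1.600) / 12200 = 35.27 mg/L.

35.3 mg/L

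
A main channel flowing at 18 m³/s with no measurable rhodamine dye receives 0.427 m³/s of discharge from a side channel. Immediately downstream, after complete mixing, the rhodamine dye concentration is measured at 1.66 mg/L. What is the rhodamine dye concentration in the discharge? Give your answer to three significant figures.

Mass balance: 18.00·0 + 0.4270·Cₑ = 18.43·1.660
→ Cₑ = (18.43·1.660 − 18.00·0) / 0.4270 = 71.64 mg/L.

71.6 mg/L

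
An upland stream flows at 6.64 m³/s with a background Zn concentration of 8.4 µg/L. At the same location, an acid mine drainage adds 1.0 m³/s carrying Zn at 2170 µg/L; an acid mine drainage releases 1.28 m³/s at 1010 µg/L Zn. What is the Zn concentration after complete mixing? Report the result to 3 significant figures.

394 µg/L

Mass balance: C = (6.640·8.400 + 1.000·2170 + 1.280·1010) / 8.920 = 3519/8.920 = 394.5 µg/L.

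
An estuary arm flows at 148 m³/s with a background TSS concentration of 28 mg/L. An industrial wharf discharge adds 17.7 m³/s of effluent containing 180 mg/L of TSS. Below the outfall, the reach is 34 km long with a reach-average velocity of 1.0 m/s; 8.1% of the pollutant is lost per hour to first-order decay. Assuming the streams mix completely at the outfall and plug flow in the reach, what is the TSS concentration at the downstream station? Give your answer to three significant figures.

19.9 mg/L

After mixing, C = (148.0·28.00 + 17.70·180.0) / 165.7 = 7330/165.7 = 44.24 mg/L.
Travel time t = 34·1000 / 1.0 = 34000 s = 9.444 h.
8.1%/h lost → k = −ln(1 − 0.081) = 0.08447 h⁻¹.
Applying C = C₀e^(−kt): 44.24 × 0.4503 = 19.92 mg/L.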